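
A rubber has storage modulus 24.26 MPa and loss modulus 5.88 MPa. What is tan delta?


tan delta = E'' / E'
= 5.88 / 24.26
= 0.2424

tan delta = 0.2424


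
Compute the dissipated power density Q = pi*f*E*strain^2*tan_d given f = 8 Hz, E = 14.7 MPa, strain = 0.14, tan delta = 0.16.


Q = pi * f * E * strain^2 * tan_d
= pi * 8 * 14.7 * 0.14^2 * 0.16
= pi * 8 * 14.7 * 0.0196 * 0.16
= 1.1586

Q = 1.1586


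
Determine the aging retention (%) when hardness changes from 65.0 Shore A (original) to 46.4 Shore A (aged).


Retention = aged / original * 100
= 46.4 / 65.0 * 100
= 71.4%

71.4%


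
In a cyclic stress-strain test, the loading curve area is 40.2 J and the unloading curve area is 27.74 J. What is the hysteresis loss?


Hysteresis loss = loading - unloading
= 40.2 - 27.74
= 12.46 J

12.46 J


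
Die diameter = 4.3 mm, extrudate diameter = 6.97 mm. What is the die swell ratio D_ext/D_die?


Die swell ratio = D_extrudate / D_die
= 6.97 / 4.3
= 1.621

Die swell = 1.621


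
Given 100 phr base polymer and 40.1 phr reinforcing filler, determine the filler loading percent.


Filler % = filler / (rubber + filler) * 100
= 40.1 / (100 + 40.1) * 100
= 40.1 / 140.1 * 100
= 28.62%

28.62%


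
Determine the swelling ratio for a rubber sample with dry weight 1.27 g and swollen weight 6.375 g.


Q = W_swollen / W_dry
Q = 6.375 / 1.27
Q = 5.02

Q = 5.02


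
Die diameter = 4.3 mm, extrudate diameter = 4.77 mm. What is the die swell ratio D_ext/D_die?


Die swell ratio = D_extrudate / D_die
= 4.77 / 4.3
= 1.109

Die swell = 1.109


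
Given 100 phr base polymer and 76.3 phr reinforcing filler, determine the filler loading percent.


Filler % = filler / (rubber + filler) * 100
= 76.3 / (100 + 76.3) * 100
= 76.3 / 176.3 * 100
= 43.28%

43.28%


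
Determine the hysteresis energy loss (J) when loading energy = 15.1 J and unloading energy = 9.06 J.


Hysteresis loss = loading - unloading
= 15.1 - 9.06
= 6.04 J

6.04 J


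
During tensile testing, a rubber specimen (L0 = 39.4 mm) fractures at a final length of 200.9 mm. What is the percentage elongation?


Elongation = (Lf - L0) / L0 * 100
= (200.9 - 39.4) / 39.4 * 100
= 161.5 / 39.4 * 100
= 409.9%

409.9%


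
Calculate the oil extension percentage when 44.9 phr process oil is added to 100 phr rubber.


Oil % = oil / (100 + oil) * 100
= 44.9 / (100 + 44.9) * 100
= 44.9 / 144.9 * 100
= 30.99%

30.99%


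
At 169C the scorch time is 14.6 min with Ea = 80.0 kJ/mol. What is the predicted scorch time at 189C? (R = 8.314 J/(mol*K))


Convert temperatures: T1 = 169 + 273.15 = 442.15 K, T2 = 189 + 273.15 = 462.15 K
ts2_new = 14.6 * exp(80000 / 8.314 * (1/462.15 - 1/442.15))
1/T2 - 1/T1 = -9.7876e-05
ts2_new = 5.69 min

5.69 min


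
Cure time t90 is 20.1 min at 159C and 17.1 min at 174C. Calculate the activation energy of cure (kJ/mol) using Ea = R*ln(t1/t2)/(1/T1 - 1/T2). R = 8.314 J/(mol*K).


T1 = 432.15 K, T2 = 447.15 K
1/T1 - 1/T2 = 7.7625e-05
ln(t1/t2) = ln(20.1/17.1) = 0.1616
Ea = 8.314 * 0.1616 / 7.7625e-05 = 17312.4681 J/mol
Ea = 17.31 kJ/mol

17.31 kJ/mol


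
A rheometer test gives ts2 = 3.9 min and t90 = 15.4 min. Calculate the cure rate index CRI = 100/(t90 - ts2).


CRI = 100 / (t90 - ts2)
= 100 / (15.4 - 3.9)
= 100 / 11.5
= 8.7 min^-1

8.7 min^-1


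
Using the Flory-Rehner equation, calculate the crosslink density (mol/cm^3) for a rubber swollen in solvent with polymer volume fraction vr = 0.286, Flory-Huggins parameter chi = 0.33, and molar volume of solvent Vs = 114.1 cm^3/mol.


ln(1 - vr) = ln(1 - 0.286) = -0.3369
Numerator = -((-0.3369) + 0.286 + 0.33 * 0.286^2) = 0.0239
Denominator = 114.1 * (0.286^(1/3) - 0.286/2) = 58.8589
nu = 0.0239 / 58.8589 = 4.0571e-04 mol/cm^3

4.0571e-04 mol/cm^3


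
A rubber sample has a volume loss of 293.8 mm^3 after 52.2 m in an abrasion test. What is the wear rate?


Rate = volume_loss / distance
= 293.8 / 52.2
= 5.628 mm^3/m

5.628 mm^3/m


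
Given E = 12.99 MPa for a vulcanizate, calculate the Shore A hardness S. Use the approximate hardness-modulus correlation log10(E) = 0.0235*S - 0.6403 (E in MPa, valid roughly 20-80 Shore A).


log10(E) = 0.0235*S - 0.6403  =>  S = (log10(E) + 0.6403) / 0.0235
log10(12.99) = 1.113609
S = (1.113609 + 0.6403) / 0.0235 = 1.753909 / 0.0235
S = 74.6

Shore A = 74.6


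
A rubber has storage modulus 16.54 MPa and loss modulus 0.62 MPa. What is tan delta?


tan delta = E'' / E'
= 0.62 / 16.54
= 0.0375

tan delta = 0.0375


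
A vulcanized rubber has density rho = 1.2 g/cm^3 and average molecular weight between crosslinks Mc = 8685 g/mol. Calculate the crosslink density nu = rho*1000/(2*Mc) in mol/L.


nu = rho * 1000 / (2 * Mc)
nu = 1.2 * 1000 / (2 * 8685)
nu = 1200.0 / 17370
nu = 0.0691 mol/L

0.0691 mol/L


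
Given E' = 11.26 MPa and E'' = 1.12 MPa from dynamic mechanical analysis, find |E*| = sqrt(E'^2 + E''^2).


|E*| = sqrt(E'^2 + E''^2)
= sqrt(11.26^2 + 1.12^2)
= sqrt(126.7876 + 1.2544)
= 11.316 MPa

11.316 MPa


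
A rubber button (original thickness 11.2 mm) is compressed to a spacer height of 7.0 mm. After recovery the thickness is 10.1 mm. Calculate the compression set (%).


CS = (t0 - recovered) / (t0 - ts) * 100
= (11.2 - 10.1) / (11.2 - 7.0) * 100
= 1.1 / 4.2 * 100
= 26.2%

26.2%


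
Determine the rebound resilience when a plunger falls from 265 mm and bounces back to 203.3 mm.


Resilience = h_rebound / h_drop * 100
= 203.3 / 265 * 100
= 76.7%

76.7%


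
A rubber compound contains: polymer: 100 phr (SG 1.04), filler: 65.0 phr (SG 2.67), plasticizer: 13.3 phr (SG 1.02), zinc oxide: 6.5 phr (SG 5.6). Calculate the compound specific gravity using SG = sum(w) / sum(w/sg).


Sum of weights = 184.8
Volume contributions:
  polymer: 100/1.04 = 96.1538
  filler: 65.0/2.67 = 24.3446
  plasticizer: 13.3/1.02 = 13.0392
  zinc oxide: 6.5/5.6 = 1.1607
Sum of volumes = 134.6983
SG = 184.8 / 134.6983 = 1.372

SG = 1.372


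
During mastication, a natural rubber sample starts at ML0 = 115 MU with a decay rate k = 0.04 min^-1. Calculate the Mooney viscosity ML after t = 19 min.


ML = ML0 * exp(-k * t)
ML = 115 * exp(-0.04 * 19)
ML = 115 * 0.4677
ML = 53.78 MU

53.78 MU


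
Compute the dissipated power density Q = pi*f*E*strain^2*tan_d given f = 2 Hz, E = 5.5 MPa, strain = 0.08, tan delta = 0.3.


Q = pi * f * E * strain^2 * tan_d
= pi * 2 * 5.5 * 0.08^2 * 0.3
= pi * 2 * 5.5 * 0.0064 * 0.3
= 0.0664

Q = 0.0664


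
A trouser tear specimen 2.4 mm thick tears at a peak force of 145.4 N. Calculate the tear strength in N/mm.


Tear strength = force / thickness
= 145.4 / 2.4
= 60.58 N/mm

60.58 N/mm


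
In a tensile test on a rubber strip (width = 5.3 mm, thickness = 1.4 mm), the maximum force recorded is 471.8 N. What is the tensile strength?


Area = width * thickness = 5.3 * 1.4 = 7.42 mm^2
TS = force / area = 471.8 / 7.42 = 63.58 MPa

63.58 MPa


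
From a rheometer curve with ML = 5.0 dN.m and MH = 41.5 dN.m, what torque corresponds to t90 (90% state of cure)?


M90 = ML + 0.9 * (MH - ML)
M90 = 5.0 + 0.9 * (41.5 - 5.0)
M90 = 5.0 + 0.9 * 36.5
M90 = 37.85 dN.m

37.85 dN.m


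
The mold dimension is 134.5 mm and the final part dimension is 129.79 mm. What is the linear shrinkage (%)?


Shrinkage = (mold - part) / mold * 100
= (134.5 - 129.79) / 134.5 * 100
= 4.71 / 134.5 * 100
= 3.5%

3.5%


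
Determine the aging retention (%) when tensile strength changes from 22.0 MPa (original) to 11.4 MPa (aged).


Retention = aged / original * 100
= 11.4 / 22.0 * 100
= 51.8%

51.8%


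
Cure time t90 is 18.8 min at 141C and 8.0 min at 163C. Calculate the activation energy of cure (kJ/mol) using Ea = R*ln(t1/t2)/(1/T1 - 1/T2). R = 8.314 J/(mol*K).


T1 = 414.15 K, T2 = 436.15 K
1/T1 - 1/T2 = 1.2179e-04
ln(t1/t2) = ln(18.8/8.0) = 0.8544
Ea = 8.314 * 0.8544 / 1.2179e-04 = 58324.3507 J/mol
Ea = 58.32 kJ/mol

58.32 kJ/mol


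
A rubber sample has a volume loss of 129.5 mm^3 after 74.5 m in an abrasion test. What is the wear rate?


Rate = volume_loss / distance
= 129.5 / 74.5
= 1.738 mm^3/m

1.738 mm^3/m


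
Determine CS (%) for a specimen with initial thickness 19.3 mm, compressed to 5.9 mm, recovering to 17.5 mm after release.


CS = (t0 - recovered) / (t0 - ts) * 100
= (19.3 - 17.5) / (19.3 - 5.9) * 100
= 1.8 / 13.4 * 100
= 13.4%

13.4%


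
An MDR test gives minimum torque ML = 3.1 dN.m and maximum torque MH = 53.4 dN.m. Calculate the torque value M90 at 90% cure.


M90 = ML + 0.9 * (MH - ML)
M90 = 3.1 + 0.9 * (53.4 - 3.1)
M90 = 3.1 + 0.9 * 50.3
M90 = 48.37 dN.m

48.37 dN.m


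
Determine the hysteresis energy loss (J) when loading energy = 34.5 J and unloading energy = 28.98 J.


Hysteresis loss = loading - unloading
= 34.5 - 28.98
= 5.52 J

5.52 J


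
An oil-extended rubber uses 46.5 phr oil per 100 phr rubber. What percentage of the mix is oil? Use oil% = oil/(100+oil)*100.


Oil % = oil / (100 + oil) * 100
= 46.5 / (100 + 46.5) * 100
= 46.5 / 146.5 * 100
= 31.74%

31.74%


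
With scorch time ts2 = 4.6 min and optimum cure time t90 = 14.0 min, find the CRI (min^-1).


CRI = 100 / (t90 - ts2)
= 100 / (14.0 - 4.6)
= 100 / 9.4
= 10.64 min^-1

10.64 min^-1


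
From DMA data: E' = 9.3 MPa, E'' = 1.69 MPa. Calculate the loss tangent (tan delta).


tan delta = E'' / E'
= 1.69 / 9.3
= 0.1817

tan delta = 0.1817


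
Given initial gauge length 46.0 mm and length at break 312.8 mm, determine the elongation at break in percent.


Elongation = (Lf - L0) / L0 * 100
= (312.8 - 46.0) / 46.0 * 100
= 266.8 / 46.0 * 100
= 580.0%

580.0%


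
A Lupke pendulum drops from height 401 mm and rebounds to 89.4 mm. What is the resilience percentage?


Resilience = h_rebound / h_drop * 100
= 89.4 / 401 * 100
= 22.3%

22.3%


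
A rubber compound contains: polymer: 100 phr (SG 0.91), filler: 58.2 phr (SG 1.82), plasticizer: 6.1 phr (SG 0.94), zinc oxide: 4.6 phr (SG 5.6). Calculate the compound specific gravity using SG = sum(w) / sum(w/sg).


Sum of weights = 168.9
Volume contributions:
  polymer: 100/0.91 = 109.8901
  filler: 58.2/1.82 = 31.9780
  plasticizer: 6.1/0.94 = 6.4894
  zinc oxide: 4.6/5.6 = 0.8214
Sum of volumes = 149.1789
SG = 168.9 / 149.1789 = 1.132

SG = 1.132


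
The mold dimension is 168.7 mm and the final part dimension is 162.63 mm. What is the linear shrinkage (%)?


Shrinkage = (mold - part) / mold * 100
= (168.7 - 162.63) / 168.7 * 100
= 6.07 / 168.7 * 100
= 3.6%

3.6%


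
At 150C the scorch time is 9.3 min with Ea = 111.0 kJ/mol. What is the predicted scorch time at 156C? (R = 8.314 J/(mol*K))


Convert temperatures: T1 = 150 + 273.15 = 423.15 K, T2 = 156 + 273.15 = 429.15 K
ts2_new = 9.3 * exp(111000 / 8.314 * (1/429.15 - 1/423.15))
1/T2 - 1/T1 = -3.3041e-05
ts2_new = 5.98 min

5.98 min


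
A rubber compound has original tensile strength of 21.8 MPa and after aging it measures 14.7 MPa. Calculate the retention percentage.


Retention = aged / original * 100
= 14.7 / 21.8 * 100
= 67.4%

67.4%


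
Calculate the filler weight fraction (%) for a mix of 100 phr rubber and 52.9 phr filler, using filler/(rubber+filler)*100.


Filler % = filler / (rubber + filler) * 100
= 52.9 / (100 + 52.9) * 100
= 52.9 / 152.9 * 100
= 34.6%

34.6%


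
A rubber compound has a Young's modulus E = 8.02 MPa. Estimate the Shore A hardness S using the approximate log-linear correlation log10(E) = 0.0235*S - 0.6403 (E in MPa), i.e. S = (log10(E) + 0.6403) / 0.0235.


log10(E) = 0.0235*S - 0.6403  =>  S = (log10(E) + 0.6403) / 0.0235
log10(8.02) = 0.904174
S = (0.904174 + 0.6403) / 0.0235 = 1.544474 / 0.0235
S = 65.7

Shore A = 65.7


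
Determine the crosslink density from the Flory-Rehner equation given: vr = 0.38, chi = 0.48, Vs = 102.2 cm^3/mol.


ln(1 - vr) = ln(1 - 0.38) = -0.4780
Numerator = -((-0.4780) + 0.38 + 0.48 * 0.38^2) = 0.0287
Denominator = 102.2 * (0.38^(1/3) - 0.38/2) = 54.6071
nu = 0.0287 / 54.6071 = 5.2601e-04 mol/cm^3

5.2601e-04 mol/cm^3


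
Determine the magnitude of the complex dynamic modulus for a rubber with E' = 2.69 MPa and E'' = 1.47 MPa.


|E*| = sqrt(E'^2 + E''^2)
= sqrt(2.69^2 + 1.47^2)
= sqrt(7.2361 + 2.1609)
= 3.065 MPa

3.065 MPa


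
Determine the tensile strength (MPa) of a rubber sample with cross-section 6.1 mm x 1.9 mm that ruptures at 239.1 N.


Area = width * thickness = 6.1 * 1.9 = 11.59 mm^2
TS = force / area = 239.1 / 11.59 = 20.63 MPa

20.63 MPa


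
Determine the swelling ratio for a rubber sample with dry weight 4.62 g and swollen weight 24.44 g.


Q = W_swollen / W_dry
Q = 24.44 / 4.62
Q = 5.29

Q = 5.29


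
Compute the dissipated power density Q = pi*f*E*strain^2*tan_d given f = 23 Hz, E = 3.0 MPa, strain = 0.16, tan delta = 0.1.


Q = pi * f * E * strain^2 * tan_d
= pi * 23 * 3.0 * 0.16^2 * 0.1
= pi * 23 * 3.0 * 0.0256 * 0.1
= 0.5549

Q = 0.5549


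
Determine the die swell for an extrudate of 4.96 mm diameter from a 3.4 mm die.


Die swell ratio = D_extrudate / D_die
= 4.96 / 3.4
= 1.459

Die swell = 1.459


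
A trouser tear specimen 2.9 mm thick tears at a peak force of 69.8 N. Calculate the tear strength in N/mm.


Tear strength = force / thickness
= 69.8 / 2.9
= 24.07 N/mm

24.07 N/mm


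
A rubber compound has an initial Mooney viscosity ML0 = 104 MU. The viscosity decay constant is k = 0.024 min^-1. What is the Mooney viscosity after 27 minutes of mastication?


ML = ML0 * exp(-k * t)
ML = 104 * exp(-0.024 * 27)
ML = 104 * 0.5231
ML = 54.4 MU

54.4 MU


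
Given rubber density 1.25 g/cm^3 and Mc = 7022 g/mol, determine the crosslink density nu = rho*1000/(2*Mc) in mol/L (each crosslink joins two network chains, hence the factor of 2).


nu = rho * 1000 / (2 * Mc)
nu = 1.25 * 1000 / (2 * 7022)
nu = 1250.0 / 14044
nu = 0.0890 mol/L

0.0890 mol/L


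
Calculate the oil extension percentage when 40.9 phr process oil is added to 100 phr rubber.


Oil % = oil / (100 + oil) * 100
= 40.9 / (100 + 40.9) * 100
= 40.9 / 140.9 * 100
= 29.03%

29.03%


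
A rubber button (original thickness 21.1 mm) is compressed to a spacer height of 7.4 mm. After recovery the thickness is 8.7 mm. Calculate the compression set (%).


CS = (t0 - recovered) / (t0 - ts) * 100
= (21.1 - 8.7) / (21.1 - 7.4) * 100
= 12.4 / 13.7 * 100
= 90.5%

90.5%


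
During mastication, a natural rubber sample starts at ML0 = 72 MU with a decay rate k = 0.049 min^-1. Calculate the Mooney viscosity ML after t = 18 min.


ML = ML0 * exp(-k * t)
ML = 72 * exp(-0.049 * 18)
ML = 72 * 0.4140
ML = 29.8 MU

29.8 MU


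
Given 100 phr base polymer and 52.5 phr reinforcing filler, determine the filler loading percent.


Filler % = filler / (rubber + filler) * 100
= 52.5 / (100 + 52.5) * 100
= 52.5 / 152.5 * 100
= 34.43%

34.43%


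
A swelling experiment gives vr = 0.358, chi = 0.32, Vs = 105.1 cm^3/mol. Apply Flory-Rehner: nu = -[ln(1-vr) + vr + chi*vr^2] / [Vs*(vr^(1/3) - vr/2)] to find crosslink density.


ln(1 - vr) = ln(1 - 0.358) = -0.4432
Numerator = -((-0.4432) + 0.358 + 0.32 * 0.358^2) = 0.0442
Denominator = 105.1 * (0.358^(1/3) - 0.358/2) = 55.8143
nu = 0.0442 / 55.8143 = 7.9110e-04 mol/cm^3

7.9110e-04 mol/cm^3


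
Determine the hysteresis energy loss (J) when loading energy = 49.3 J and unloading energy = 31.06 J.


Hysteresis loss = loading - unloading
= 49.3 - 31.06
= 18.24 J

18.24 J


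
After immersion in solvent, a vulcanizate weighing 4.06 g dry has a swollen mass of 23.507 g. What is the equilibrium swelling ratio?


Q = W_swollen / W_dry
Q = 23.507 / 4.06
Q = 5.79

Q = 5.79


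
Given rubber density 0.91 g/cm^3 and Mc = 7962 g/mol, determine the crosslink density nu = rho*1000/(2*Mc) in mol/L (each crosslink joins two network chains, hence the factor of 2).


nu = rho * 1000 / (2 * Mc)
nu = 0.91 * 1000 / (2 * 7962)
nu = 910.0 / 15924
nu = 0.0571 mol/L

0.0571 mol/L


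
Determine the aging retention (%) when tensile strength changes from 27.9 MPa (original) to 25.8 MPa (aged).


Retention = aged / original * 100
= 25.8 / 27.9 * 100
= 92.5%

92.5%


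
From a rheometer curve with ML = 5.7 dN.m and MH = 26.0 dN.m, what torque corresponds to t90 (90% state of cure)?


M90 = ML + 0.9 * (MH - ML)
M90 = 5.7 + 0.9 * (26.0 - 5.7)
M90 = 5.7 + 0.9 * 20.3
M90 = 23.97 dN.m

23.97 dN.m


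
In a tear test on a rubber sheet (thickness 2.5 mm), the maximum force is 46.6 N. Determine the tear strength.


Tear strength = force / thickness
= 46.6 / 2.5
= 18.64 N/mm

18.64 N/mm


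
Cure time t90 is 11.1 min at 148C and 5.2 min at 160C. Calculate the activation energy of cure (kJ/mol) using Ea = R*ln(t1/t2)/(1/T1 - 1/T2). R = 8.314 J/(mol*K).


T1 = 421.15 K, T2 = 433.15 K
1/T1 - 1/T2 = 6.5782e-05
ln(t1/t2) = ln(11.1/5.2) = 0.7583
Ea = 8.314 * 0.7583 / 6.5782e-05 = 95837.8831 J/mol
Ea = 95.84 kJ/mol

95.84 kJ/mol


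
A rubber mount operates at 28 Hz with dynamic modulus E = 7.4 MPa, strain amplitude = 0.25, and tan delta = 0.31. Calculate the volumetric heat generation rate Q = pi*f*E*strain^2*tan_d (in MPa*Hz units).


Q = pi * f * E * strain^2 * tan_d
= pi * 28 * 7.4 * 0.25^2 * 0.31
= pi * 28 * 7.4 * 0.0625 * 0.31
= 12.6119

Q = 12.6119


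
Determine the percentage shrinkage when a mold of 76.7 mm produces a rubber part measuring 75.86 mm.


Shrinkage = (mold - part) / mold * 100
= (76.7 - 75.86) / 76.7 * 100
= 0.84 / 76.7 * 100
= 1.1%

1.1%


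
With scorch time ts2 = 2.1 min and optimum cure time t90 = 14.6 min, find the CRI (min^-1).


CRI = 100 / (t90 - ts2)
= 100 / (14.6 - 2.1)
= 100 / 12.5
= 8.0 min^-1

8.0 min^-1


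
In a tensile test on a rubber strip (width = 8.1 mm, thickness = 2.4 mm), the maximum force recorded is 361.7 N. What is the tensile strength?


Area = width * thickness = 8.1 * 2.4 = 19.44 mm^2
TS = force / area = 361.7 / 19.44 = 18.61 MPa

18.61 MPa


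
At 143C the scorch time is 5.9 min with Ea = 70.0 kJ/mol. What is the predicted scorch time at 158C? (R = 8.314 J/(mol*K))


Convert temperatures: T1 = 143 + 273.15 = 416.15 K, T2 = 158 + 273.15 = 431.15 K
ts2_new = 5.9 * exp(70000 / 8.314 * (1/431.15 - 1/416.15))
1/T2 - 1/T1 = -8.3601e-05
ts2_new = 2.92 min

2.92 min


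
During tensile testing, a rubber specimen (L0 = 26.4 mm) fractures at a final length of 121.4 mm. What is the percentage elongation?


Elongation = (Lf - L0) / L0 * 100
= (121.4 - 26.4) / 26.4 * 100
= 95.0 / 26.4 * 100
= 359.8%

359.8%


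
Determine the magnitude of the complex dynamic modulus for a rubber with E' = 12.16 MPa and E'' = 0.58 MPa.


|E*| = sqrt(E'^2 + E''^2)
= sqrt(12.16^2 + 0.58^2)
= sqrt(147.8656 + 0.3364)
= 12.174 MPa

12.174 MPa


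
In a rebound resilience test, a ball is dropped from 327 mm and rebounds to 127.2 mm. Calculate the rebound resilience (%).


Resilience = h_rebound / h_drop * 100
= 127.2 / 327 * 100
= 38.9%

38.9%


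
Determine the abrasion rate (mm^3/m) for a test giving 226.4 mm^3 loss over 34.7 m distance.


Rate = volume_loss / distance
= 226.4 / 34.7
= 6.524 mm^3/m

6.524 mm^3/m


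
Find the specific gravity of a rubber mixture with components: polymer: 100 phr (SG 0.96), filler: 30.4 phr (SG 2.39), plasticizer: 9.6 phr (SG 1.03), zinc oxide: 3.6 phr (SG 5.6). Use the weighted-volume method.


Sum of weights = 143.6
Volume contributions:
  polymer: 100/0.96 = 104.1667
  filler: 30.4/2.39 = 12.7197
  plasticizer: 9.6/1.03 = 9.3204
  zinc oxide: 3.6/5.6 = 0.6429
Sum of volumes = 126.8496
SG = 143.6 / 126.8496 = 1.132

SG = 1.132


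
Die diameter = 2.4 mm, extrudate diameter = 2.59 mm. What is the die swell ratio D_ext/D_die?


Die swell ratio = D_extrudate / D_die
= 2.59 / 2.4
= 1.079

Die swell = 1.079


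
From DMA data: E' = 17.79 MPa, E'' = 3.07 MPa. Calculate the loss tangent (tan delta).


tan delta = E'' / E'
= 3.07 / 17.79
= 0.1726

tan delta = 0.1726


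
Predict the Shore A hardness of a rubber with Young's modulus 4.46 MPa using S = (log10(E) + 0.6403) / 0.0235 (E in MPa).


log10(E) = 0.0235*S - 0.6403  =>  S = (log10(E) + 0.6403) / 0.0235
log10(4.46) = 0.649335
S = (0.649335 + 0.6403) / 0.0235 = 1.289635 / 0.0235
S = 54.9

Shore A = 54.9


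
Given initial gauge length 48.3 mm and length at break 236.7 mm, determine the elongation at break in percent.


Elongation = (Lf - L0) / L0 * 100
= (236.7 - 48.3) / 48.3 * 100
= 188.4 / 48.3 * 100
= 390.1%

390.1%


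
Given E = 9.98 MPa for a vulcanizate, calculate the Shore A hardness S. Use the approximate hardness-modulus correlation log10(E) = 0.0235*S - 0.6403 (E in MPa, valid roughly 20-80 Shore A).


log10(E) = 0.0235*S - 0.6403  =>  S = (log10(E) + 0.6403) / 0.0235
log10(9.98) = 0.999131
S = (0.999131 + 0.6403) / 0.0235 = 1.639431 / 0.0235
S = 69.8

Shore A = 69.8


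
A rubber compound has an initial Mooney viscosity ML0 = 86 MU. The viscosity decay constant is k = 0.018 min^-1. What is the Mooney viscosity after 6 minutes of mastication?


ML = ML0 * exp(-k * t)
ML = 86 * exp(-0.018 * 6)
ML = 86 * 0.8976
ML = 77.2 MU

77.2 MU


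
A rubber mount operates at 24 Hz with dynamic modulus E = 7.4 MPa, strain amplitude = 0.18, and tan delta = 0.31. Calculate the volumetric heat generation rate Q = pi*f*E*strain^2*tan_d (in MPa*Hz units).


Q = pi * f * E * strain^2 * tan_d
= pi * 24 * 7.4 * 0.18^2 * 0.31
= pi * 24 * 7.4 * 0.0324 * 0.31
= 5.6040

Q = 5.6040


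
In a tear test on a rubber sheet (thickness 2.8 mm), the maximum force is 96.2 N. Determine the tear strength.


Tear strength = force / thickness
= 96.2 / 2.8
= 34.36 N/mm

34.36 N/mm


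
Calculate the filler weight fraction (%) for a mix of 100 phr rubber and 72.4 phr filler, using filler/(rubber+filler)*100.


Filler % = filler / (rubber + filler) * 100
= 72.4 / (100 + 72.4) * 100
= 72.4 / 172.4 * 100
= 42.0%

42.0%


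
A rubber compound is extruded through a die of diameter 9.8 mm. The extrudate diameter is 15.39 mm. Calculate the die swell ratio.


Die swell ratio = D_extrudate / D_die
= 15.39 / 9.8
= 1.57

Die swell = 1.57


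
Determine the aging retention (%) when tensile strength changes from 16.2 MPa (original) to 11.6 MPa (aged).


Retention = aged / original * 100
= 11.6 / 16.2 * 100
= 71.6%

71.6%


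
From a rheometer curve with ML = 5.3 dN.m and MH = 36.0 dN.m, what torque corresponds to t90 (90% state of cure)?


M90 = ML + 0.9 * (MH - ML)
M90 = 5.3 + 0.9 * (36.0 - 5.3)
M90 = 5.3 + 0.9 * 30.7
M90 = 32.93 dN.m

32.93 dN.m


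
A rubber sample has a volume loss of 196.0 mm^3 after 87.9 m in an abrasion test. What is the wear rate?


Rate = volume_loss / distance
= 196.0 / 87.9
= 2.23 mm^3/m

2.23 mm^3/m


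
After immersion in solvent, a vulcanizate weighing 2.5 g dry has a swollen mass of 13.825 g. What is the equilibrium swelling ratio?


Q = W_swollen / W_dry
Q = 13.825 / 2.5
Q = 5.53

Q = 5.53


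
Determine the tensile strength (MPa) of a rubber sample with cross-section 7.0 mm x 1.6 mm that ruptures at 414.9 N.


Area = width * thickness = 7.0 * 1.6 = 11.2 mm^2
TS = force / area = 414.9 / 11.2 = 37.04 MPa

37.04 MPa


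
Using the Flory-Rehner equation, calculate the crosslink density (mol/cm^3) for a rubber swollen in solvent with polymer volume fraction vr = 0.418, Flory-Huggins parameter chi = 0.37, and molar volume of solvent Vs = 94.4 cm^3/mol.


ln(1 - vr) = ln(1 - 0.418) = -0.5413
Numerator = -((-0.5413) + 0.418 + 0.37 * 0.418^2) = 0.0586
Denominator = 94.4 * (0.418^(1/3) - 0.418/2) = 50.8530
nu = 0.0586 / 50.8530 = 0.0012 mol/cm^3

0.0012 mol/cm^3


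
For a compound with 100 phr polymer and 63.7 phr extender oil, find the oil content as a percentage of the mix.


Oil % = oil / (100 + oil) * 100
= 63.7 / (100 + 63.7) * 100
= 63.7 / 163.7 * 100
= 38.91%

38.91%


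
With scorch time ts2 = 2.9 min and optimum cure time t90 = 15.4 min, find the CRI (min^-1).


CRI = 100 / (t90 - ts2)
= 100 / (15.4 - 2.9)
= 100 / 12.5
= 8.0 min^-1

8.0 min^-1


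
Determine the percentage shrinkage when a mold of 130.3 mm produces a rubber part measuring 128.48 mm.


Shrinkage = (mold - part) / mold * 100
= (130.3 - 128.48) / 130.3 * 100
= 1.82 / 130.3 * 100
= 1.4%

1.4%


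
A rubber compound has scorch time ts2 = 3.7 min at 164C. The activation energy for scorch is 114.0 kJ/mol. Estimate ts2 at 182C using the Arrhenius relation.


Convert temperatures: T1 = 164 + 273.15 = 437.15 K, T2 = 182 + 273.15 = 455.15 K
ts2_new = 3.7 * exp(114000 / 8.314 * (1/455.15 - 1/437.15))
1/T2 - 1/T1 = -9.0466e-05
ts2_new = 1.07 min

1.07 min


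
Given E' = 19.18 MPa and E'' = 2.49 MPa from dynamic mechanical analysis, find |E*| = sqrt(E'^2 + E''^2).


|E*| = sqrt(E'^2 + E''^2)
= sqrt(19.18^2 + 2.49^2)
= sqrt(367.8724 + 6.2001)
= 19.341 MPa

19.341 MPa


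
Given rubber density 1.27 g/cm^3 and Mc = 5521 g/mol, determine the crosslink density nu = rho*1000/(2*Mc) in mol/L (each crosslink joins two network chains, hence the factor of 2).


nu = rho * 1000 / (2 * Mc)
nu = 1.27 * 1000 / (2 * 5521)
nu = 1270.0 / 11042
nu = 0.1150 mol/L

0.1150 mol/L


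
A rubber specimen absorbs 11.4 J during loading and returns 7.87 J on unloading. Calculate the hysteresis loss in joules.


Hysteresis loss = loading - unloading
= 11.4 - 7.87
= 3.53 J

3.53 J


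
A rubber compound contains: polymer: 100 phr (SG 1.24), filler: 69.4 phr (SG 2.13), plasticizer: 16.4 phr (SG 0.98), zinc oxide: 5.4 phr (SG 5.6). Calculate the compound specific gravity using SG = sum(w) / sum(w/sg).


Sum of weights = 191.2
Volume contributions:
  polymer: 100/1.24 = 80.6452
  filler: 69.4/2.13 = 32.5822
  plasticizer: 16.4/0.98 = 16.7347
  zinc oxide: 5.4/5.6 = 0.9643
Sum of volumes = 130.9263
SG = 191.2 / 130.9263 = 1.46

SG = 1.46


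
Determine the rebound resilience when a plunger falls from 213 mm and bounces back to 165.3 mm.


Resilience = h_rebound / h_drop * 100
= 165.3 / 213 * 100
= 77.6%

77.6%


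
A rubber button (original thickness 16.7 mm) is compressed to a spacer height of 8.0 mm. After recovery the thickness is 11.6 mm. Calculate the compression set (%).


CS = (t0 - recovered) / (t0 - ts) * 100
= (16.7 - 11.6) / (16.7 - 8.0) * 100
= 5.1 / 8.7 * 100
= 58.6%

58.6%


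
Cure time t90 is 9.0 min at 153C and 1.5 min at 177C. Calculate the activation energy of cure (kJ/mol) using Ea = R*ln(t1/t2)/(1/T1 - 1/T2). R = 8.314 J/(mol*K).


T1 = 426.15 K, T2 = 450.15 K
1/T1 - 1/T2 = 1.2511e-04
ln(t1/t2) = ln(9.0/1.5) = 1.7918
Ea = 8.314 * 1.7918 / 1.2511e-04 = 119068.8705 J/mol
Ea = 119.07 kJ/mol

119.07 kJ/mol


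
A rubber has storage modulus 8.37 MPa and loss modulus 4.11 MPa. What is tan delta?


tan delta = E'' / E'
= 4.11 / 8.37
= 0.491

tan delta = 0.491


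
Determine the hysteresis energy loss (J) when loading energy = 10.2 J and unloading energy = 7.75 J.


Hysteresis loss = loading - unloading
= 10.2 - 7.75
= 2.45 J

2.45 J


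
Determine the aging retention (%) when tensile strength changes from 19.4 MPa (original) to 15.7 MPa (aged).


Retention = aged / original * 100
= 15.7 / 19.4 * 100
= 80.9%

80.9%


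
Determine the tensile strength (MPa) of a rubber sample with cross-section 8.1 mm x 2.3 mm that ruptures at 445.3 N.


Area = width * thickness = 8.1 * 2.3 = 18.63 mm^2
TS = force / area = 445.3 / 18.63 = 23.9 MPa

23.9 MPa


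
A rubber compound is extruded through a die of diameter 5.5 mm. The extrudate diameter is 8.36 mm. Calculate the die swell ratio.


Die swell ratio = D_extrudate / D_die
= 8.36 / 5.5
= 1.52

Die swell = 1.52


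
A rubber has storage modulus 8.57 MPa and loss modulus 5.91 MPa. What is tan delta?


tan delta = E'' / E'
= 5.91 / 8.57
= 0.6896

tan delta = 0.6896


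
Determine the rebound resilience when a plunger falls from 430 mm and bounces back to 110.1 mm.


Resilience = h_rebound / h_drop * 100
= 110.1 / 430 * 100
= 25.6%

25.6%


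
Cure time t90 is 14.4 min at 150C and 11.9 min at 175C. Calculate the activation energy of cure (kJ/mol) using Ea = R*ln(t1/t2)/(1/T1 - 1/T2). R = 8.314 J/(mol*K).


T1 = 423.15 K, T2 = 448.15 K
1/T1 - 1/T2 = 1.3183e-04
ln(t1/t2) = ln(14.4/11.9) = 0.1907
Ea = 8.314 * 0.1907 / 1.3183e-04 = 12025.8349 J/mol
Ea = 12.03 kJ/mol

12.03 kJ/mol


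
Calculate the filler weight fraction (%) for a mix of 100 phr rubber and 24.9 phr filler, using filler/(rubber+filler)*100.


Filler % = filler / (rubber + filler) * 100
= 24.9 / (100 + 24.9) * 100
= 24.9 / 124.9 * 100
= 19.94%

19.94%


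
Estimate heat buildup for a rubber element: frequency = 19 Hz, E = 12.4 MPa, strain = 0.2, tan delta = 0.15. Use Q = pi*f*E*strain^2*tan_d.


Q = pi * f * E * strain^2 * tan_d
= pi * 19 * 12.4 * 0.2^2 * 0.15
= pi * 19 * 12.4 * 0.0400 * 0.15
= 4.4410

Q = 4.4410


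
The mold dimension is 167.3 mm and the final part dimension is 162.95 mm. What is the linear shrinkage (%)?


Shrinkage = (mold - part) / mold * 100
= (167.3 - 162.95) / 167.3 * 100
= 4.35 / 167.3 * 100
= 2.6%

2.6%


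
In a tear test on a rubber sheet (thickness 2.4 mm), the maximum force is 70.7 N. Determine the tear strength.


Tear strength = force / thickness
= 70.7 / 2.4
= 29.46 N/mm

29.46 N/mm


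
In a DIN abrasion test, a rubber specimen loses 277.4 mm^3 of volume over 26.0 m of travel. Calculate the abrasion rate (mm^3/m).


Rate = volume_loss / distance
= 277.4 / 26.0
= 10.669 mm^3/m

10.669 mm^3/m


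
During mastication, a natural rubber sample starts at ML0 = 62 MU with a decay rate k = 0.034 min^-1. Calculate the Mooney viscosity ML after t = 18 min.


ML = ML0 * exp(-k * t)
ML = 62 * exp(-0.034 * 18)
ML = 62 * 0.5423
ML = 33.62 MU

33.62 MU


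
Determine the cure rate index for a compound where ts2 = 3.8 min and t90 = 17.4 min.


CRI = 100 / (t90 - ts2)
= 100 / (17.4 - 3.8)
= 100 / 13.6
= 7.35 min^-1

7.35 min^-1


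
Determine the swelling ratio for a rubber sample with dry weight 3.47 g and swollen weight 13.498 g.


Q = W_swollen / W_dry
Q = 13.498 / 3.47
Q = 3.89

Q = 3.89


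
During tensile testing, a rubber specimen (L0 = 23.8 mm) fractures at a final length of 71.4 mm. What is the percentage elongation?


Elongation = (Lf - L0) / L0 * 100
= (71.4 - 23.8) / 23.8 * 100
= 47.6 / 23.8 * 100
= 200.0%

200.0%


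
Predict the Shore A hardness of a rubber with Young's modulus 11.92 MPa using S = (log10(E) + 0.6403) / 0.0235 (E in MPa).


log10(E) = 0.0235*S - 0.6403  =>  S = (log10(E) + 0.6403) / 0.0235
log10(11.92) = 1.076276
S = (1.076276 + 0.6403) / 0.0235 = 1.716576 / 0.0235
S = 73.0

Shore A = 73.0


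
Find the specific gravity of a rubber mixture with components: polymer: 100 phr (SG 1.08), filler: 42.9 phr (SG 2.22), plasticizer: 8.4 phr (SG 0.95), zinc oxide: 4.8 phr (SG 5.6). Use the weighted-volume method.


Sum of weights = 156.1
Volume contributions:
  polymer: 100/1.08 = 92.5926
  filler: 42.9/2.22 = 19.3243
  plasticizer: 8.4/0.95 = 8.8421
  zinc oxide: 4.8/5.6 = 0.8571
Sum of volumes = 121.6162
SG = 156.1 / 121.6162 = 1.284

SG = 1.284


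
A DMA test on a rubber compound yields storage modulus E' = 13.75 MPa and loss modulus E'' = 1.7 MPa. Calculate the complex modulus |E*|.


|E*| = sqrt(E'^2 + E''^2)
= sqrt(13.75^2 + 1.7^2)
= sqrt(189.0625 + 2.8900)
= 13.855 MPa

13.855 MPa


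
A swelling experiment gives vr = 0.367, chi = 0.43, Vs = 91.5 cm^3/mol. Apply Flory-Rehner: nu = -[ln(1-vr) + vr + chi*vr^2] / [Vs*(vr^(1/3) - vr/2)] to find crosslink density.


ln(1 - vr) = ln(1 - 0.367) = -0.4573
Numerator = -((-0.4573) + 0.367 + 0.43 * 0.367^2) = 0.0324
Denominator = 91.5 * (0.367^(1/3) - 0.367/2) = 48.7201
nu = 0.0324 / 48.7201 = 6.6438e-04 mol/cm^3

6.6438e-04 mol/cm^3


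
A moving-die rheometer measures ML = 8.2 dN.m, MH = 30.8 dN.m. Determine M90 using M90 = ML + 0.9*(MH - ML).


M90 = ML + 0.9 * (MH - ML)
M90 = 8.2 + 0.9 * (30.8 - 8.2)
M90 = 8.2 + 0.9 * 22.6
M90 = 28.54 dN.m

28.54 dN.m


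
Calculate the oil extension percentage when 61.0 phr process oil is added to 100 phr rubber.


Oil % = oil / (100 + oil) * 100
= 61.0 / (100 + 61.0) * 100
= 61.0 / 161.0 * 100
= 37.89%

37.89%


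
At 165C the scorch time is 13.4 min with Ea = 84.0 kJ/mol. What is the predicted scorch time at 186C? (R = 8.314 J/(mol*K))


Convert temperatures: T1 = 165 + 273.15 = 438.15 K, T2 = 186 + 273.15 = 459.15 K
ts2_new = 13.4 * exp(84000 / 8.314 * (1/459.15 - 1/438.15))
1/T2 - 1/T1 = -1.0439e-04
ts2_new = 4.67 min

4.67 min


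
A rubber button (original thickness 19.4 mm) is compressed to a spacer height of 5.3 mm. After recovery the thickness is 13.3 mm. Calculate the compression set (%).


CS = (t0 - recovered) / (t0 - ts) * 100
= (19.4 - 13.3) / (19.4 - 5.3) * 100
= 6.1 / 14.1 * 100
= 43.3%

43.3%


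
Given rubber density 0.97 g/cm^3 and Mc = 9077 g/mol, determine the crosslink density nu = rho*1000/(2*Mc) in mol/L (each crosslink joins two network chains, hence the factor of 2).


nu = rho * 1000 / (2 * Mc)
nu = 0.97 * 1000 / (2 * 9077)
nu = 970.0 / 18154
nu = 0.0534 mol/L

0.0534 mol/L


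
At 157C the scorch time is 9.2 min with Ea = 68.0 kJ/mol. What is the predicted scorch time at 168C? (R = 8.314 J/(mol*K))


Convert temperatures: T1 = 157 + 273.15 = 430.15 K, T2 = 168 + 273.15 = 441.15 K
ts2_new = 9.2 * exp(68000 / 8.314 * (1/441.15 - 1/430.15))
1/T2 - 1/T1 = -5.7968e-05
ts2_new = 5.73 min

5.73 min


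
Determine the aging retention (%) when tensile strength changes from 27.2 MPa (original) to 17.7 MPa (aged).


Retention = aged / original * 100
= 17.7 / 27.2 * 100
= 65.1%

65.1%


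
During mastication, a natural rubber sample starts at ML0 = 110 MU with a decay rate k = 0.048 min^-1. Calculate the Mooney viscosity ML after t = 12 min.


ML = ML0 * exp(-k * t)
ML = 110 * exp(-0.048 * 12)
ML = 110 * 0.5621
ML = 61.84 MU

61.84 MU


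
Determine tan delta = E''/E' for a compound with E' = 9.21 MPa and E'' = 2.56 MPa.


tan delta = E'' / E'
= 2.56 / 9.21
= 0.278

tan delta = 0.278


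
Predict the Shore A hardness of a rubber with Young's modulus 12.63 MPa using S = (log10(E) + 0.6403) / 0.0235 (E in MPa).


log10(E) = 0.0235*S - 0.6403  =>  S = (log10(E) + 0.6403) / 0.0235
log10(12.63) = 1.101403
S = (1.101403 + 0.6403) / 0.0235 = 1.741703 / 0.0235
S = 74.1

Shore A = 74.1


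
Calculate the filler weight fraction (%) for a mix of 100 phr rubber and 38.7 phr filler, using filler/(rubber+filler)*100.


Filler % = filler / (rubber + filler) * 100
= 38.7 / (100 + 38.7) * 100
= 38.7 / 138.7 * 100
= 27.9%

27.9%


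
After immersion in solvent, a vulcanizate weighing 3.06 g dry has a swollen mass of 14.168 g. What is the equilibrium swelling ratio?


Q = W_swollen / W_dry
Q = 14.168 / 3.06
Q = 4.63

Q = 4.63


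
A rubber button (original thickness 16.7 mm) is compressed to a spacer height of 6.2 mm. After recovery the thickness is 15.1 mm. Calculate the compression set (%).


CS = (t0 - recovered) / (t0 - ts) * 100
= (16.7 - 15.1) / (16.7 - 6.2) * 100
= 1.6 / 10.5 * 100
= 15.2%

15.2%


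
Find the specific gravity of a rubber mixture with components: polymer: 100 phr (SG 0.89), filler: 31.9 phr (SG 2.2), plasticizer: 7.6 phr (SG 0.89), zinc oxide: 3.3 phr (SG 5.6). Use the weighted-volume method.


Sum of weights = 142.8
Volume contributions:
  polymer: 100/0.89 = 112.3596
  filler: 31.9/2.2 = 14.5000
  plasticizer: 7.6/0.89 = 8.5393
  zinc oxide: 3.3/5.6 = 0.5893
Sum of volumes = 135.9882
SG = 142.8 / 135.9882 = 1.05

SG = 1.05


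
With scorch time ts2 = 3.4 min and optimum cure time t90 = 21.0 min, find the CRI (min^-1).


CRI = 100 / (t90 - ts2)
= 100 / (21.0 - 3.4)
= 100 / 17.6
= 5.68 min^-1

5.68 min^-1


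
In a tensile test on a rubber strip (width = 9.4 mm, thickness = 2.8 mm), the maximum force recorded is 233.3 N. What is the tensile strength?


Area = width * thickness = 9.4 * 2.8 = 26.32 mm^2
TS = force / area = 233.3 / 26.32 = 8.86 MPa

8.86 MPa


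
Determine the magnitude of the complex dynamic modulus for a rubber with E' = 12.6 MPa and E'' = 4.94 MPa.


|E*| = sqrt(E'^2 + E''^2)
= sqrt(12.6^2 + 4.94^2)
= sqrt(158.7600 + 24.4036)
= 13.534 MPa

13.534 MPa


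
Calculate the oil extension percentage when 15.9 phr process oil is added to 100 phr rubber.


Oil % = oil / (100 + oil) * 100
= 15.9 / (100 + 15.9) * 100
= 15.9 / 115.9 * 100
= 13.72%

13.72%


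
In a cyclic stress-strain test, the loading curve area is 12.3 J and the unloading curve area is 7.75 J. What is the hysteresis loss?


Hysteresis loss = loading - unloading
= 12.3 - 7.75
= 4.55 J

4.55 J


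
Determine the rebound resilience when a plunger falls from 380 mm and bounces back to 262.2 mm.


Resilience = h_rebound / h_drop * 100
= 262.2 / 380 * 100
= 69.0%

69.0%


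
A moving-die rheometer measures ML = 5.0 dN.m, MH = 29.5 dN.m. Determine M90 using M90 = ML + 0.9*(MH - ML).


M90 = ML + 0.9 * (MH - ML)
M90 = 5.0 + 0.9 * (29.5 - 5.0)
M90 = 5.0 + 0.9 * 24.5
M90 = 27.05 dN.m

27.05 dN.m


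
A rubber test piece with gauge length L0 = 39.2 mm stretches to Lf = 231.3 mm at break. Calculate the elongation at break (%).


Elongation = (Lf - L0) / L0 * 100
= (231.3 - 39.2) / 39.2 * 100
= 192.1 / 39.2 * 100
= 490.1%

490.1%


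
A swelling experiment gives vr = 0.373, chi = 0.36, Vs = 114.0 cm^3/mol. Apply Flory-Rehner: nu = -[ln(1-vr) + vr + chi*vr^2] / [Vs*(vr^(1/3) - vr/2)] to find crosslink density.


ln(1 - vr) = ln(1 - 0.373) = -0.4668
Numerator = -((-0.4668) + 0.373 + 0.36 * 0.373^2) = 0.0437
Denominator = 114.0 * (0.373^(1/3) - 0.373/2) = 60.8008
nu = 0.0437 / 60.8008 = 7.1911e-04 mol/cm^3

7.1911e-04 mol/cm^3


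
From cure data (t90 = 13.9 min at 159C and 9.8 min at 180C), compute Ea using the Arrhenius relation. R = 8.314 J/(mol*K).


T1 = 432.15 K, T2 = 453.15 K
1/T1 - 1/T2 = 1.0724e-04
ln(t1/t2) = ln(13.9/9.8) = 0.3495
Ea = 8.314 * 0.3495 / 1.0724e-04 = 27097.0759 J/mol
Ea = 27.1 kJ/mol

27.1 kJ/mol


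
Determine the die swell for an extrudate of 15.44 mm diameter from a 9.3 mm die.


Die swell ratio = D_extrudate / D_die
= 15.44 / 9.3
= 1.66

Die swell = 1.66


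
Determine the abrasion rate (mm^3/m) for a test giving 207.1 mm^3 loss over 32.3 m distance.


Rate = volume_loss / distance
= 207.1 / 32.3
= 6.412 mm^3/m

6.412 mm^3/m


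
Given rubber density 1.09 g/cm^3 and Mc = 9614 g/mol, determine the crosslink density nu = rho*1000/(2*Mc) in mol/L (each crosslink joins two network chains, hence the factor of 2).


nu = rho * 1000 / (2 * Mc)
nu = 1.09 * 1000 / (2 * 9614)
nu = 1090.0 / 19228
nu = 0.0567 mol/L

0.0567 mol/L


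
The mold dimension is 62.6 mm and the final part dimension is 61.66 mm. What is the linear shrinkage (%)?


Shrinkage = (mold - part) / mold * 100
= (62.6 - 61.66) / 62.6 * 100
= 0.94 / 62.6 * 100
= 1.5%

1.5%


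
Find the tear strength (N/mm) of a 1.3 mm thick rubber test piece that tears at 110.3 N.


Tear strength = force / thickness
= 110.3 / 1.3
= 84.85 N/mm

84.85 N/mm


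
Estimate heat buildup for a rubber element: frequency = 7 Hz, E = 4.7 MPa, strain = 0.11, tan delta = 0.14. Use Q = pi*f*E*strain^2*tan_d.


Q = pi * f * E * strain^2 * tan_d
= pi * 7 * 4.7 * 0.11^2 * 0.14
= pi * 7 * 4.7 * 0.0121 * 0.14
= 0.1751

Q = 0.1751


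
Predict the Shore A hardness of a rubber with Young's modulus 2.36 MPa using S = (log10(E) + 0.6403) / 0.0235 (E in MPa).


log10(E) = 0.0235*S - 0.6403  =>  S = (log10(E) + 0.6403) / 0.0235
log10(2.36) = 0.372912
S = (0.372912 + 0.6403) / 0.0235 = 1.013212 / 0.0235
S = 43.1

Shore A = 43.1


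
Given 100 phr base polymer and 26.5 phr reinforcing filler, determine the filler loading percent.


Filler % = filler / (rubber + filler) * 100
= 26.5 / (100 + 26.5) * 100
= 26.5 / 126.5 * 100
= 20.95%

20.95%
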